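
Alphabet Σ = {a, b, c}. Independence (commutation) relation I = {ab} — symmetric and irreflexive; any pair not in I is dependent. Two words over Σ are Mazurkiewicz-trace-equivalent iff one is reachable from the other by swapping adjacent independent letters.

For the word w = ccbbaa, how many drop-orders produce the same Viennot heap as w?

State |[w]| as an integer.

6

0(c) covers ∅
1(c) covers 0:c
2(b) covers 1:c
3(b) covers 2:b
4(a) covers 1:c
5(a) covers 4:a
floor of heap: 0:c
completions by unplaced set U, small U first (add the entries for U minus each lowest piece of U):
  |U|=1: {3}:1  {5}:1
  |U|=2: {2,3}:1  {3,5}:2  {4,5}:1
  |U|=3: {2,3,5}:3  {3,4,5}:3
  |U|=4: {2,3,4,5}:6
  start at 0(c): 6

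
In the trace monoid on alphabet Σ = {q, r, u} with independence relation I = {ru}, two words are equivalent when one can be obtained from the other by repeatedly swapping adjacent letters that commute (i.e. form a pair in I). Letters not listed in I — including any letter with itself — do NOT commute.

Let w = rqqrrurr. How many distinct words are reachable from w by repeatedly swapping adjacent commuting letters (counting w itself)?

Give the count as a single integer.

5

piece 0:r — minimal
piece 1:q rests on {0:r}
piece 2:q rests on {1:q}
piece 3:r rests on {2:q}
piece 4:r rests on {3:r}
piece 5:u rests on {2:q}
piece 6:r rests on {4:r}
piece 7:r rests on {6:r}
minimal pieces: {0:r}
ways to finish when only these pieces remain (= sum over removing one remaining piece with nothing left below it):
  1 left: {5}→1  {7}→1
  2 left: {5,7}→2  {6,7}→1
  3 left: {4,6,7}→1  {5,6,7}→3
  4 left: {3,4,6,7}→1  {4,5,6,7}→4
  5 left: {3,4,5,6,7}→5
  6 left: {2,3,4,5,6,7}→5
  placing 0:r first → 5 extensions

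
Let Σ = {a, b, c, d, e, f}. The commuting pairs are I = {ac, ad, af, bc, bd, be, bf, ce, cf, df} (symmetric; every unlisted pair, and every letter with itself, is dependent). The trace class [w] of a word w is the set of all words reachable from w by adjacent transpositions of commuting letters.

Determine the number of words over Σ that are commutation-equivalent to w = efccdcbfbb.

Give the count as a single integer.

0(e) covers ∅
1(f) covers 0:e
2(c) covers ∅
3(c) covers 2:c
4(d) covers 0:e, 3:c
5(c) covers 4:d
6(b) covers ∅
7(f) covers 1:f
8(b) covers 6:b
9(b) covers 8:b
floor of heap: 0:e, 2:c, 6:b
completions by unplaced set U, small U first (add the entries for U minus each lowest piece of U):
  |U|=1: {5}:1  {7}:1  {9}:1
  |U|=2: {1,7}:1  {4,5}:1  {5,7}:2  {5,9}:2  {7,9}:2  {8,9}:1
  |U|=3: {1,5,7}:3  {1,7,9}:3  {3,4,5}:1  {4,5,7}:3  {4,5,9}:3  {5,7,9}:6  {5,8,9}:3  {6,8,9}:1  {7,8,9}:3
  |U|=4: {1,4,5,7}:6  {1,5,7,9}:12  {1,7,8,9}:6  {2,3,4,5}:1  {3,4,5,7}:4  {3,4,5,9}:4  {4,5,7,9}:12  {4,5,8,9}:6  {5,6,8,9}:4  {5,7,8,9}:12  {6,7,8,9}:4
  |U|=5: {0,1,4,5,7}:6  {1,3,4,5,7}:10  {1,4,5,7,9}:30  {1,5,7,8,9}:30  {1,6,7,8,9}:10  {2,3,4,5,7}:5  {2,3,4,5,9}:5  {3,4,5,7,9}:20  {3,4,5,8,9}:10  {4,5,6,8,9}:10  {4,5,7,8,9}:30  {5,6,7,8,9}:20
  |U|=6: {0,1,3,4,5,7}:16  {0,1,4,5,7,9}:36  {1,2,3,4,5,7}:15  {1,3,4,5,7,9}:60  {1,4,5,7,8,9}:90  {1,5,6,7,8,9}:60  {2,3,4,5,7,9}:30  {2,3,4,5,8,9}:15  {3,4,5,6,8,9}:20  {3,4,5,7,8,9}:60  {4,5,6,7,8,9}:60
  |U|=7: {0,1,2,3,4,5,7}:31  {0,1,3,4,5,7,9}:112  {0,1,4,5,7,8,9}:126  {1,2,3,4,5,7,9}:105  {1,3,4,5,7,8,9}:210  {1,4,5,6,7,8,9}:210  {2,3,4,5,6,8,9}:35  {2,3,4,5,7,8,9}:105  {3,4,5,6,7,8,9}:140
  |U|=8: {0,1,2,3,4,5,7,9}:248  {0,1,3,4,5,7,8,9}:448  {0,1,4,5,6,7,8,9}:336  {1,2,3,4,5,7,8,9}:420  {1,3,4,5,6,7,8,9}:560  {2,3,4,5,6,7,8,9}:280
  start at 0(e): 1260
  start at 2(c): 1344
  start at 6(b): 1116
sum over floor = 3720

3720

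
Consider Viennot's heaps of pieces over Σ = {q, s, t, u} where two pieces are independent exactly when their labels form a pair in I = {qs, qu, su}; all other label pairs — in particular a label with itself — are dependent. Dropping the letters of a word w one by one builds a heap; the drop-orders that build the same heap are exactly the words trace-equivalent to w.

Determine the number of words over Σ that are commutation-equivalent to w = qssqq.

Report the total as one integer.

10

drop 0:q onto floor
drop 1:s onto floor
drop 2:s onto {1:s}
drop 3:q onto {0:q}
drop 4:q onto {3:q}
ground layer = {0:q, 1:s}
drop-orders for the pieces not yet dropped (sum over which currently-grounded one goes next):
  1 to go: {2} 1  {4} 1
  2 to go: {1,2} 1  {2,4} 2  {3,4} 1
  3 to go: {0,3,4} 1  {1,2,4} 3  {2,3,4} 3
  if 0:q drops first: 6 orders
  if 1:s drops first: 4 orders
heap linearizations: 10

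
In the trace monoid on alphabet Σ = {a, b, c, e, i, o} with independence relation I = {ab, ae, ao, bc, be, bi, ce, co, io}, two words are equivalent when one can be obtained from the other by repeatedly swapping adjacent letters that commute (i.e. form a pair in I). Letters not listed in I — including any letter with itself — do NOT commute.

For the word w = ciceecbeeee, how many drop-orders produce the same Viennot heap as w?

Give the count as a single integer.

308

piece 0:c — minimal
piece 1:i rests on {0:c}
piece 2:c rests on {1:i}
piece 3:e rests on {1:i}
piece 4:e rests on {3:e}
piece 5:c rests on {2:c}
piece 6:b — minimal
piece 7:e rests on {4:e}
piece 8:e rests on {7:e}
piece 9:e rests on {8:e}
piece 10:e rests on {9:e}
minimal pieces: {0:c, 6:b}
ways to finish when only these pieces remain (= sum over removing one remaining piece with nothing left below it):
  1 left: {5}→1  {6}→1  {10}→1
  2 left: {2,5}→1  {5,6}→2  {5,10}→2  {6,10}→2  {9,10}→1
  3 left: {2,5,6}→3  {2,5,10}→3  {5,6,10}→6  {5,9,10}→3  {6,9,10}→3  {8,9,10}→1
  4 left: {2,5,6,10}→12  {2,5,9,10}→6  {5,6,9,10}→12  {5,8,9,10}→4  {6,8,9,10}→4  {7,8,9,10}→1
  5 left: {2,5,6,9,10}→30  {2,5,8,9,10}→10  {4,7,8,9,10}→1  {5,6,8,9,10}→20  {5,7,8,9,10}→5  {6,7,8,9,10}→5
  6 left: {2,5,6,8,9,10}→60  {2,5,7,8,9,10}→15  {3,4,7,8,9,10}→1  {4,5,7,8,9,10}→6  {4,6,7,8,9,10}→6  {5,6,7,8,9,10}→30
  7 left: {2,4,5,7,8,9,10}→21  {2,5,6,7,8,9,10}→105  {3,4,5,7,8,9,10}→7  {3,4,6,7,8,9,10}→7  {4,5,6,7,8,9,10}→42
  8 left: {2,3,4,5,7,8,9,10}→28  {2,4,5,6,7,8,9,10}→168  {3,4,5,6,7,8,9,10}→56
  9 left: {1,2,3,4,5,7,8,9,10}→28  {2,3,4,5,6,7,8,9,10}→252
  placing 0:c first → 280 extensions
  placing 6:b first → 28 extensions
total linear extensions = 308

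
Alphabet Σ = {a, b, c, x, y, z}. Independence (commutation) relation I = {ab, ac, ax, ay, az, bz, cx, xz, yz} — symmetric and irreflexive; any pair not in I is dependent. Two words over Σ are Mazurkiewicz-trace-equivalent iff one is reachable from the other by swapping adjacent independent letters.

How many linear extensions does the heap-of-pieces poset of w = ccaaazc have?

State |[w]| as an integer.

35

0(c) covers ∅
1(c) covers 0:c
2(a) covers ∅
3(a) covers 2:a
4(a) covers 3:a
5(z) covers 1:c
6(c) covers 5:z
floor of heap: 0:c, 2:a
completions by unplaced set U, small U first (add the entries for U minus each lowest piece of U):
  |U|=1: {4}:1  {6}:1
  |U|=2: {3,4}:1  {4,6}:2  {5,6}:1
  |U|=3: {1,5,6}:1  {2,3,4}:1  {3,4,6}:3  {4,5,6}:3
  |U|=4: {0,1,5,6}:1  {1,4,5,6}:4  {2,3,4,6}:4  {3,4,5,6}:6
  |U|=5: {0,1,4,5,6}:5  {1,3,4,5,6}:10  {2,3,4,5,6}:10
  start at 0(c): 20
  start at 2(a): 15
sum over floor = 35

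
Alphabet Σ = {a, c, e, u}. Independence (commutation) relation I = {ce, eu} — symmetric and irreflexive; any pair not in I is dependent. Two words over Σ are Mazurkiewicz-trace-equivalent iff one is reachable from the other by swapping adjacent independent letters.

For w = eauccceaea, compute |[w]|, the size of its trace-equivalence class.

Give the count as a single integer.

piece 0:e — minimal
piece 1:a rests on {0:e}
piece 2:u rests on {1:a}
piece 3:c rests on {2:u}
piece 4:c rests on {3:c}
piece 5:c rests on {4:c}
piece 6:e rests on {1:a}
piece 7:a rests on {5:c, 6:e}
piece 8:e rests on {7:a}
piece 9:a rests on {8:e}
minimal pieces: {0:e}
ways to finish when only these pieces remain (= sum over removing one remaining piece with nothing left below it):
  1 left: {9}→1
  2 left: {8,9}→1
  3 left: {7,8,9}→1
  4 left: {5,7,8,9}→1  {6,7,8,9}→1
  5 left: {4,5,7,8,9}→1  {5,6,7,8,9}→2
  6 left: {3,4,5,7,8,9}→1  {4,5,6,7,8,9}→3
  7 left: {2,3,4,5,7,8,9}→1  {3,4,5,6,7,8,9}→4
  8 left: {2,3,4,5,6,7,8,9}→5
  placing 0:e first → 5 extensions

5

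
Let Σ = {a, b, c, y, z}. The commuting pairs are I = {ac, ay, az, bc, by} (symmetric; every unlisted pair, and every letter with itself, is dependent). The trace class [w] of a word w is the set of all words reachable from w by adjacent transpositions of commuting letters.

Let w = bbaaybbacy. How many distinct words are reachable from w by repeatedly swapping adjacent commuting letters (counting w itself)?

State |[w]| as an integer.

piece 0:b — minimal
piece 1:b rests on {0:b}
piece 2:a rests on {1:b}
piece 3:a rests on {2:a}
piece 4:y — minimal
piece 5:b rests on {3:a}
piece 6:b rests on {5:b}
piece 7:a rests on {6:b}
piece 8:c rests on {4:y}
piece 9:y rests on {8:c}
minimal pieces: {0:b, 4:y}
ways to finish when only these pieces remain (= sum over removing one remaining piece with nothing left below it):
  1 left: {7}→1  {9}→1
  2 left: {6,7}→1  {7,9}→2  {8,9}→1
  3 left: {4,8,9}→1  {5,6,7}→1  {6,7,9}→3  {7,8,9}→3
  4 left: {3,5,6,7}→1  {4,7,8,9}→4  {5,6,7,9}→4  {6,7,8,9}→6
  5 left: {2,3,5,6,7}→1  {3,5,6,7,9}→5  {4,6,7,8,9}→10  {5,6,7,8,9}→10
  6 left: {1,2,3,5,6,7}→1  {2,3,5,6,7,9}→6  {3,5,6,7,8,9}→15  {4,5,6,7,8,9}→20
  7 left: {0,1,2,3,5,6,7}→1  {1,2,3,5,6,7,9}→7  {2,3,5,6,7,8,9}→21  {3,4,5,6,7,8,9}→35
  8 left: {0,1,2,3,5,6,7,9}→8  {1,2,3,5,6,7,8,9}→28  {2,3,4,5,6,7,8,9}→56
  placing 0:b first → 84 extensions
  placing 4:y first → 36 extensions
total linear extensions = 120

120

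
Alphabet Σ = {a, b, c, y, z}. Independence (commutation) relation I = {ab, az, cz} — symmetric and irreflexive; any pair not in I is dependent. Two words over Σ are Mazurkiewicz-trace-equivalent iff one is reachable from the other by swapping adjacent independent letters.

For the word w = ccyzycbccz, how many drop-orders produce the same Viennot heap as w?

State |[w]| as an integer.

drop 0:c onto floor
drop 1:c onto {0:c}
drop 2:y onto {1:c}
drop 3:z onto {2:y}
drop 4:y onto {3:z}
drop 5:c onto {4:y}
drop 6:b onto {5:c}
drop 7:c onto {6:b}
drop 8:c onto {7:c}
drop 9:z onto {6:b}
ground layer = {0:c}
drop-orders for the pieces not yet dropped (sum over which currently-grounded one goes next):
  1 to go: {8} 1  {9} 1
  2 to go: {7,8} 1  {8,9} 2
  3 to go: {7,8,9} 3
  4 to go: {6,7,8,9} 3
  5 to go: {5,6,7,8,9} 3
  6 to go: {4,5,6,7,8,9} 3
  7 to go: {3,4,5,6,7,8,9} 3
  8 to go: {2,3,4,5,6,7,8,9} 3
  if 0:c drops first: 3 orders

3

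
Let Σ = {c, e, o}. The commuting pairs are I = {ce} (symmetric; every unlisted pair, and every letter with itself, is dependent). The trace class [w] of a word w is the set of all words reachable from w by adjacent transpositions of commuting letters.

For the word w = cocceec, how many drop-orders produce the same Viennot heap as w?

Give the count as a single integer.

10

piece 0:c — minimal
piece 1:o rests on {0:c}
piece 2:c rests on {1:o}
piece 3:c rests on {2:c}
piece 4:e rests on {1:o}
piece 5:e rests on {4:e}
piece 6:c rests on {3:c}
minimal pieces: {0:c}
ways to finish when only these pieces remain (= sum over removing one remaining piece with nothing left below it):
  1 left: {5}→1  {6}→1
  2 left: {3,6}→1  {4,5}→1  {5,6}→2
  3 left: {2,3,6}→1  {3,5,6}→3  {4,5,6}→3
  4 left: {2,3,5,6}→4  {3,4,5,6}→6
  5 left: {2,3,4,5,6}→10
  placing 0:c first → 10 extensions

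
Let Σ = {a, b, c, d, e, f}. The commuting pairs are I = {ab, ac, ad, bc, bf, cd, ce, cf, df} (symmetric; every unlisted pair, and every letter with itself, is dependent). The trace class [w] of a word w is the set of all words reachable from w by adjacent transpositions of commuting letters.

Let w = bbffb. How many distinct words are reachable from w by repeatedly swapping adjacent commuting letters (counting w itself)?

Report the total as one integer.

10

#0=b has no predecessor
#1=b depends on [0:b]
#2=f has no predecessor
#3=f depends on [2:f]
#4=b depends on [1:b]
sources: [0:b, 2:f]
N(rest) = Σ N(rest − s) over sources s of rest; N(one piece) = 1:
  size 1 → [3]=1  [4]=1
  size 2 → [1,4]=1  [2,3]=1  [3,4]=2
  size 3 → [0,1,4]=1  [1,3,4]=3  [2,3,4]=3
  first=0(b) contributes 6
  first=2(f) contributes 4
|[w]| = 10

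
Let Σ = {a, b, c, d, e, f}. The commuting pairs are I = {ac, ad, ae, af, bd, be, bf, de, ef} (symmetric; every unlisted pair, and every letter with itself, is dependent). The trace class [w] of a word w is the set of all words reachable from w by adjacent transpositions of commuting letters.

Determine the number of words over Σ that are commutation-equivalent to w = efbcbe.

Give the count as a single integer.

12

#0=e has no predecessor
#1=f has no predecessor
#2=b has no predecessor
#3=c depends on [0:e, 1:f, 2:b]
#4=b depends on [3:c]
#5=e depends on [3:c]
sources: [0:e, 1:f, 2:b]
N(rest) = Σ N(rest − s) over sources s of rest; N(one piece) = 1:
  size 1 → [4]=1  [5]=1
  size 2 → [4,5]=2
  size 3 → [3,4,5]=2
  size 4 → [0,3,4,5]=2  [1,3,4,5]=2  [2,3,4,5]=2
  first=0(e) contributes 4
  first=1(f) contributes 4
  first=2(b) contributes 4
|[w]| = 12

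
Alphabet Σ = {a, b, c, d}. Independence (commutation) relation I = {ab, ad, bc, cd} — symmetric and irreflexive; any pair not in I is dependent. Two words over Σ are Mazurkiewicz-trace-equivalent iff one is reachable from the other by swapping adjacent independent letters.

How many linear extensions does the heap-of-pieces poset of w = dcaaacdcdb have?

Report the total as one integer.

piece 0:d — minimal
piece 1:c — minimal
piece 2:a rests on {1:c}
piece 3:a rests on {2:a}
piece 4:a rests on {3:a}
piece 5:c rests on {4:a}
piece 6:d rests on {0:d}
piece 7:c rests on {5:c}
piece 8:d rests on {6:d}
piece 9:b rests on {8:d}
minimal pieces: {0:d, 1:c}
ways to finish when only these pieces remain (= sum over removing one remaining piece with nothing left below it):
  1 left: {7}→1  {9}→1
  2 left: {5,7}→1  {7,9}→2  {8,9}→1
  3 left: {4,5,7}→1  {5,7,9}→3  {6,8,9}→1  {7,8,9}→3
  4 left: {0,6,8,9}→1  {3,4,5,7}→1  {4,5,7,9}→4  {5,7,8,9}→6  {6,7,8,9}→4
  5 left: {0,6,7,8,9}→5  {2,3,4,5,7}→1  {3,4,5,7,9}→5  {4,5,7,8,9}→10  {5,6,7,8,9}→10
  6 left: {0,5,6,7,8,9}→15  {1,2,3,4,5,7}→1  {2,3,4,5,7,9}→6  {3,4,5,7,8,9}→15  {4,5,6,7,8,9}→20
  7 left: {0,4,5,6,7,8,9}→35  {1,2,3,4,5,7,9}→7  {2,3,4,5,7,8,9}→21  {3,4,5,6,7,8,9}→35
  8 left: {0,3,4,5,6,7,8,9}→70  {1,2,3,4,5,7,8,9}→28  {2,3,4,5,6,7,8,9}→56
  placing 0:d first → 84 extensions
  placing 1:c first → 126 extensions
total linear extensions = 210

210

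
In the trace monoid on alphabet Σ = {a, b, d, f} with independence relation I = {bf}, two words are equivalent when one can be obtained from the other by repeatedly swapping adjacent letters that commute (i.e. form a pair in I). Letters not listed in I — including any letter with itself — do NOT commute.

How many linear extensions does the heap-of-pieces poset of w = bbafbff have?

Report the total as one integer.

drop 0:b onto floor
drop 1:b onto {0:b}
drop 2:a onto {1:b}
drop 3:f onto {2:a}
drop 4:b onto {2:a}
drop 5:f onto {3:f}
drop 6:f onto {5:f}
ground layer = {0:b}
drop-orders for the pieces not yet dropped (sum over which currently-grounded one goes next):
  1 to go: {4} 1  {6} 1
  2 to go: {4,6} 2  {5,6} 1
  3 to go: {3,5,6} 1  {4,5,6} 3
  4 to go: {3,4,5,6} 4
  5 to go: {2,3,4,5,6} 4
  if 0:b drops first: 4 orders

4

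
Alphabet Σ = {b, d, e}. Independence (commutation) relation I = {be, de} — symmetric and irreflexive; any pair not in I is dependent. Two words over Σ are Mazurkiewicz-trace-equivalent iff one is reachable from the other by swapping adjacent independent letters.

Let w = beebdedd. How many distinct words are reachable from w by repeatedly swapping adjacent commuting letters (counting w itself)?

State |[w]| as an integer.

0(b) covers ∅
1(e) covers ∅
2(e) covers 1:e
3(b) covers 0:b
4(d) covers 3:b
5(e) covers 2:e
6(d) covers 4:d
7(d) covers 6:d
floor of heap: 0:b, 1:e
completions by unplaced set U, small U first (add the entries for U minus each lowest piece of U):
  |U|=1: {5}:1  {7}:1
  |U|=2: {2,5}:1  {5,7}:2  {6,7}:1
  |U|=3: {1,2,5}:1  {2,5,7}:3  {4,6,7}:1  {5,6,7}:3
  |U|=4: {1,2,5,7}:4  {2,5,6,7}:6  {3,4,6,7}:1  {4,5,6,7}:4
  |U|=5: {0,3,4,6,7}:1  {1,2,5,6,7}:10  {2,4,5,6,7}:10  {3,4,5,6,7}:5
  |U|=6: {0,3,4,5,6,7}:6  {1,2,4,5,6,7}:20  {2,3,4,5,6,7}:15
  start at 0(b): 35
  start at 1(e): 21
sum over floor = 56

56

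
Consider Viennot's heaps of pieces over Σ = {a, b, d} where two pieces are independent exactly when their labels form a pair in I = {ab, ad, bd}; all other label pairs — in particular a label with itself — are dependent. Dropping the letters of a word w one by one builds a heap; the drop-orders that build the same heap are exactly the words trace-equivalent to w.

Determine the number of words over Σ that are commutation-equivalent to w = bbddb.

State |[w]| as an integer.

10

drop 0:b onto floor
drop 1:b onto {0:b}
drop 2:d onto floor
drop 3:d onto {2:d}
drop 4:b onto {1:b}
ground layer = {0:b, 2:d}
drop-orders for the pieces not yet dropped (sum over which currently-grounded one goes next):
  1 to go: {3} 1  {4} 1
  2 to go: {1,4} 1  {2,3} 1  {3,4} 2
  3 to go: {0,1,4} 1  {1,3,4} 3  {2,3,4} 3
  if 0:b drops first: 6 orders
  if 2:d drops first: 4 orders
heap linearizations: 10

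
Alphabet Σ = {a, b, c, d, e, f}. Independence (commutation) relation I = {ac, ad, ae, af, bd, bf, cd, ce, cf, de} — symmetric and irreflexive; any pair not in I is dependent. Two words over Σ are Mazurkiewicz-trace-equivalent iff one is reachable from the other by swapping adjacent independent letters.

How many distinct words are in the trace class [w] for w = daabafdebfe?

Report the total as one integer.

drop 0:d onto floor
drop 1:a onto floor
drop 2:a onto {1:a}
drop 3:b onto {2:a}
drop 4:a onto {3:b}
drop 5:f onto {0:d}
drop 6:d onto {5:f}
drop 7:e onto {3:b, 5:f}
drop 8:b onto {4:a, 7:e}
drop 9:f onto {6:d, 7:e}
drop 10:e onto {8:b, 9:f}
ground layer = {0:d, 1:a}
drop-orders for the pieces not yet dropped (sum over which currently-grounded one goes next):
  1 to go: {10} 1
  2 to go: {8,10} 1  {9,10} 1
  3 to go: {4,8,10} 1  {6,9,10} 1  {8,9,10} 2
  4 to go: {4,8,9,10} 3  {6,8,9,10} 3  {7,8,9,10} 2
  5 to go: {4,6,8,9,10} 6  {4,7,8,9,10} 5  {6,7,8,9,10} 5
  6 to go: {3,4,7,8,9,10} 5  {4,6,7,8,9,10} 16  {5,6,7,8,9,10} 5
  7 to go: {0,5,6,7,8,9,10} 5  {2,3,4,7,8,9,10} 5  {3,4,6,7,8,9,10} 21  {4,5,6,7,8,9,10} 21
  8 to go: {0,4,5,6,7,8,9,10} 26  {1,2,3,4,7,8,9,10} 5  {2,3,4,6,7,8,9,10} 26  {3,4,5,6,7,8,9,10} 42
  9 to go: {0,3,4,5,6,7,8,9,10} 68  {1,2,3,4,6,7,8,9,10} 31  {2,3,4,5,6,7,8,9,10} 68
  if 0:d drops first: 99 orders
  if 1:a drops first: 136 orders
heap linearizations: 235

235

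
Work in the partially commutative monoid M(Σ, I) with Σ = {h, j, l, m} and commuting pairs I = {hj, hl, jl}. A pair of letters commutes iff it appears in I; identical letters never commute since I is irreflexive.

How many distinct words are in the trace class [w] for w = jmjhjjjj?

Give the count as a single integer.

#0=j has no predecessor
#1=m depends on [0:j]
#2=j depends on [1:m]
#3=h depends on [1:m]
#4=j depends on [2:j]
#5=j depends on [4:j]
#6=j depends on [5:j]
#7=j depends on [6:j]
sources: [0:j]
N(rest) = Σ N(rest − s) over sources s of rest; N(one piece) = 1:
  size 1 → [3]=1  [7]=1
  size 2 → [3,7]=2  [6,7]=1
  size 3 → [3,6,7]=3  [5,6,7]=1
  size 4 → [3,5,6,7]=4  [4,5,6,7]=1
  size 5 → [2,4,5,6,7]=1  [3,4,5,6,7]=5
  size 6 → [2,3,4,5,6,7]=6
  first=0(j) contributes 6

6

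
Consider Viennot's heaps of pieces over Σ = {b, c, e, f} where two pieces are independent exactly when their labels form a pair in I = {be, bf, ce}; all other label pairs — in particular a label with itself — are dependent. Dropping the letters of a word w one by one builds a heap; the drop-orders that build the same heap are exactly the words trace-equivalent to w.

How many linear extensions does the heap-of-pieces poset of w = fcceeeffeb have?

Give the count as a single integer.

#0=f has no predecessor
#1=c depends on [0:f]
#2=c depends on [1:c]
#3=e depends on [0:f]
#4=e depends on [3:e]
#5=e depends on [4:e]
#6=f depends on [2:c, 5:e]
#7=f depends on [6:f]
#8=e depends on [7:f]
#9=b depends on [2:c]
sources: [0:f]
N(rest) = Σ N(rest − s) over sources s of rest; N(one piece) = 1:
  size 1 → [8]=1  [9]=1
  size 2 → [7,8]=1  [8,9]=2
  size 3 → [6,7,8]=1  [7,8,9]=3
  size 4 → [5,6,7,8]=1  [6,7,8,9]=4
  size 5 → [2,6,7,8,9]=4  [4,5,6,7,8]=1  [5,6,7,8,9]=5
  size 6 → [1,2,6,7,8,9]=4  [2,5,6,7,8,9]=9  [3,4,5,6,7,8]=1  [4,5,6,7,8,9]=6
  size 7 → [1,2,5,6,7,8,9]=13  [2,4,5,6,7,8,9]=15  [3,4,5,6,7,8,9]=7
  size 8 → [1,2,4,5,6,7,8,9]=28  [2,3,4,5,6,7,8,9]=22
  first=0(f) contributes 50

50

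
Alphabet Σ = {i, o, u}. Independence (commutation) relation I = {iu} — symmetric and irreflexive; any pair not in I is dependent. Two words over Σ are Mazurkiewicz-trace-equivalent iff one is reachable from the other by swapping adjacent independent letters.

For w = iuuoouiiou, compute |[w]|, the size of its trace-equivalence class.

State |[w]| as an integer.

drop 0:i onto floor
drop 1:u onto floor
drop 2:u onto {1:u}
drop 3:o onto {0:i, 2:u}
drop 4:o onto {3:o}
drop 5:u onto {4:o}
drop 6:i onto {4:o}
drop 7:i onto {6:i}
drop 8:o onto {5:u, 7:i}
drop 9:u onto {8:o}
ground layer = {0:i, 1:u}
drop-orders for the pieces not yet dropped (sum over which currently-grounded one goes next):
  1 to go: {9} 1
  2 to go: {8,9} 1
  3 to go: {5,8,9} 1  {7,8,9} 1
  4 to go: {5,7,8,9} 2  {6,7,8,9} 1
  5 to go: {5,6,7,8,9} 3
  6 to go: {4,5,6,7,8,9} 3
  7 to go: {3,4,5,6,7,8,9} 3
  8 to go: {0,3,4,5,6,7,8,9} 3  {2,3,4,5,6,7,8,9} 3
  if 0:i drops first: 3 orders
  if 1:u drops first: 6 orders
heap linearizations: 9

9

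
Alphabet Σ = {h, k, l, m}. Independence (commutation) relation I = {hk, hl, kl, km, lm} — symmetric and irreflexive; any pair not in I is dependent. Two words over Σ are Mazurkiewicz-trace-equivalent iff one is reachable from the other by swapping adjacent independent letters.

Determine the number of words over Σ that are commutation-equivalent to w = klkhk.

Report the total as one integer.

20

#0=k has no predecessor
#1=l has no predecessor
#2=k depends on [0:k]
#3=h has no predecessor
#4=k depends on [2:k]
sources: [0:k, 1:l, 3:h]
N(rest) = Σ N(rest − s) over sources s of rest; N(one piece) = 1:
  size 1 → [1]=1  [3]=1  [4]=1
  size 2 → [1,3]=2  [1,4]=2  [2,4]=1  [3,4]=2
  size 3 → [0,2,4]=1  [1,2,4]=3  [1,3,4]=6  [2,3,4]=3
  first=0(k) contributes 12
  first=1(l) contributes 4
  first=3(h) contributes 4
|[w]| = 20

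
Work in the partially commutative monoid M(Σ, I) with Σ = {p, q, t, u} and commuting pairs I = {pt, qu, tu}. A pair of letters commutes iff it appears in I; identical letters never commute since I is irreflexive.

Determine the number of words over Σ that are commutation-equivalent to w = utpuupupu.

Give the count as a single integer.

drop 0:u onto floor
drop 1:t onto floor
drop 2:p onto {0:u}
drop 3:u onto {2:p}
drop 4:u onto {3:u}
drop 5:p onto {4:u}
drop 6:u onto {5:p}
drop 7:p onto {6:u}
drop 8:u onto {7:p}
ground layer = {0:u, 1:t}
drop-orders for the pieces not yet dropped (sum over which currently-grounded one goes next):
  1 to go: {1} 1  {8} 1
  2 to go: {1,8} 2  {7,8} 1
  3 to go: {1,7,8} 3  {6,7,8} 1
  4 to go: {1,6,7,8} 4  {5,6,7,8} 1
  5 to go: {1,5,6,7,8} 5  {4,5,6,7,8} 1
  6 to go: {1,4,5,6,7,8} 6  {3,4,5,6,7,8} 1
  7 to go: {1,3,4,5,6,7,8} 7  {2,3,4,5,6,7,8} 1
  if 0:u drops first: 8 orders
  if 1:t drops first: 1 orders
heap linearizations: 9

9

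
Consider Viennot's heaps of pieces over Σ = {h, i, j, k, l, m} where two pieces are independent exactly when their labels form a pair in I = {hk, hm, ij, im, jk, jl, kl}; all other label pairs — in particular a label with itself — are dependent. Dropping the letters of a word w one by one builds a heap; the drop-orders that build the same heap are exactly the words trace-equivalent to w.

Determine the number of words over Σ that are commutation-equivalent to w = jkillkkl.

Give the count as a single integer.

80

#0=j has no predecessor
#1=k has no predecessor
#2=i depends on [1:k]
#3=l depends on [2:i]
#4=l depends on [3:l]
#5=k depends on [2:i]
#6=k depends on [5:k]
#7=l depends on [4:l]
sources: [0:j, 1:k]
N(rest) = Σ N(rest − s) over sources s of rest; N(one piece) = 1:
  size 1 → [0]=1  [6]=1  [7]=1
  size 2 → [0,6]=2  [0,7]=2  [4,7]=1  [5,6]=1  [6,7]=2
  size 3 → [0,4,7]=3  [0,5,6]=3  [0,6,7]=6  [3,4,7]=1  [4,6,7]=3  [5,6,7]=3
  size 4 → [0,3,4,7]=4  [0,4,6,7]=12  [0,5,6,7]=12  [3,4,6,7]=4  [4,5,6,7]=6
  size 5 → [0,3,4,6,7]=20  [0,4,5,6,7]=30  [3,4,5,6,7]=10
  size 6 → [0,3,4,5,6,7]=60  [2,3,4,5,6,7]=10
  first=0(j) contributes 10
  first=1(k) contributes 70
|[w]| = 80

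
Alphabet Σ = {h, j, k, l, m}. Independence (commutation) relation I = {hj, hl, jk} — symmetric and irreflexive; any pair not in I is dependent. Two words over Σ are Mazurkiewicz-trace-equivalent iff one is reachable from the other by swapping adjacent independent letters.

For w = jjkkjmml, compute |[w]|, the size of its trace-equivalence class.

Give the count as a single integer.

0(j) covers ∅
1(j) covers 0:j
2(k) covers ∅
3(k) covers 2:k
4(j) covers 1:j
5(m) covers 3:k, 4:j
6(m) covers 5:m
7(l) covers 6:m
floor of heap: 0:j, 2:k
completions by unplaced set U, small U first (add the entries for U minus each lowest piece of U):
  |U|=1: {7}:1
  |U|=2: {6,7}:1
  |U|=3: {5,6,7}:1
  |U|=4: {3,5,6,7}:1  {4,5,6,7}:1
  |U|=5: {1,4,5,6,7}:1  {2,3,5,6,7}:1  {3,4,5,6,7}:2
  |U|=6: {0,1,4,5,6,7}:1  {1,3,4,5,6,7}:3  {2,3,4,5,6,7}:3
  start at 0(j): 6
  start at 2(k): 4
sum over floor = 10

10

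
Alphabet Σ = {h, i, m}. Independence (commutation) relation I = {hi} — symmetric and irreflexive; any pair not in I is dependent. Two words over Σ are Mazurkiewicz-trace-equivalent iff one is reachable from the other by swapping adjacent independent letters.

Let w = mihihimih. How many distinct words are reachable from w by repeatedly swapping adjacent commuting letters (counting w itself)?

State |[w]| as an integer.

0(m) covers ∅
1(i) covers 0:m
2(h) covers 0:m
3(i) covers 1:i
4(h) covers 2:h
5(i) covers 3:i
6(m) covers 4:h, 5:i
7(i) covers 6:m
8(h) covers 6:m
floor of heap: 0:m
completions by unplaced set U, small U first (add the entries for U minus each lowest piece of U):
  |U|=1: {7}:1  {8}:1
  |U|=2: {7,8}:2
  |U|=3: {6,7,8}:2
  |U|=4: {4,6,7,8}:2  {5,6,7,8}:2
  |U|=5: {2,4,6,7,8}:2  {3,5,6,7,8}:2  {4,5,6,7,8}:4
  |U|=6: {1,3,5,6,7,8}:2  {2,4,5,6,7,8}:6  {3,4,5,6,7,8}:6
  |U|=7: {1,3,4,5,6,7,8}:8  {2,3,4,5,6,7,8}:12
  start at 0(m): 20

20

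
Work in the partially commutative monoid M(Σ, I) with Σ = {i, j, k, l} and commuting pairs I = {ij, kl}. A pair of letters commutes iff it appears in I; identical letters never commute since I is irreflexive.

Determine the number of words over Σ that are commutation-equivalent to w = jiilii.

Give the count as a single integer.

3

#0=j has no predecessor
#1=i has no predecessor
#2=i depends on [1:i]
#3=l depends on [0:j, 2:i]
#4=i depends on [3:l]
#5=i depends on [4:i]
sources: [0:j, 1:i]
N(rest) = Σ N(rest − s) over sources s of rest; N(one piece) = 1:
  size 1 → [5]=1
  size 2 → [4,5]=1
  size 3 → [3,4,5]=1
  size 4 → [0,3,4,5]=1  [2,3,4,5]=1
  first=0(j) contributes 1
  first=1(i) contributes 2
|[w]| = 3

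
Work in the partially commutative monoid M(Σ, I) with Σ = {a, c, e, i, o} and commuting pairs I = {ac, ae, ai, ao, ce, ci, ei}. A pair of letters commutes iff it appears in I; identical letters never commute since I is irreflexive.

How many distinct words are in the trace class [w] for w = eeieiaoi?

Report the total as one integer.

0(e) covers ∅
1(e) covers 0:e
2(i) covers ∅
3(e) covers 1:e
4(i) covers 2:i
5(a) covers ∅
6(o) covers 3:e, 4:i
7(i) covers 6:o
floor of heap: 0:e, 2:i, 5:a
completions by unplaced set U, small U first (add the entries for U minus each lowest piece of U):
  |U|=1: {5}:1  {7}:1
  |U|=2: {5,7}:2  {6,7}:1
  |U|=3: {3,6,7}:1  {4,6,7}:1  {5,6,7}:3
  |U|=4: {1,3,6,7}:1  {2,4,6,7}:1  {3,4,6,7}:2  {3,5,6,7}:4  {4,5,6,7}:4
  |U|=5: {0,1,3,6,7}:1  {1,3,4,6,7}:3  {1,3,5,6,7}:5  {2,3,4,6,7}:3  {2,4,5,6,7}:5  {3,4,5,6,7}:10
  |U|=6: {0,1,3,4,6,7}:4  {0,1,3,5,6,7}:6  {1,2,3,4,6,7}:6  {1,3,4,5,6,7}:18  {2,3,4,5,6,7}:18
  start at 0(e): 42
  start at 2(i): 28
  start at 5(a): 10
sum over floor = 80

80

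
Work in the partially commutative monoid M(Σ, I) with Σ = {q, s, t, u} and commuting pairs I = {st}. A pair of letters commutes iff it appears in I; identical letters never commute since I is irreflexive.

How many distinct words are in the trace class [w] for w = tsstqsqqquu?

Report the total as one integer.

6

#0=t has no predecessor
#1=s has no predecessor
#2=s depends on [1:s]
#3=t depends on [0:t]
#4=q depends on [2:s, 3:t]
#5=s depends on [4:q]
#6=q depends on [5:s]
#7=q depends on [6:q]
#8=q depends on [7:q]
#9=u depends on [8:q]
#10=u depends on [9:u]
sources: [0:t, 1:s]
N(rest) = Σ N(rest − s) over sources s of rest; N(one piece) = 1:
  size 1 → [10]=1
  size 2 → [9,10]=1
  size 3 → [8,9,10]=1
  size 4 → [7,8,9,10]=1
  size 5 → [6,7,8,9,10]=1
  size 6 → [5,6,7,8,9,10]=1
  size 7 → [4,5,6,7,8,9,10]=1
  size 8 → [2,4,5,6,7,8,9,10]=1  [3,4,5,6,7,8,9,10]=1
  size 9 → [0,3,4,5,6,7,8,9,10]=1  [1,2,4,5,6,7,8,9,10]=1  [2,3,4,5,6,7,8,9,10]=2
  first=0(t) contributes 3
  first=1(s) contributes 3
|[w]| = 6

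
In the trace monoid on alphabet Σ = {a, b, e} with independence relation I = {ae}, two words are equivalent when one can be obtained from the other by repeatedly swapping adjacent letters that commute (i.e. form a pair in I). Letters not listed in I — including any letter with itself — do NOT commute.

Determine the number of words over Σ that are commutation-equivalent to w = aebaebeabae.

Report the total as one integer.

#0=a has no predecessor
#1=e has no predecessor
#2=b depends on [0:a, 1:e]
#3=a depends on [2:b]
#4=e depends on [2:b]
#5=b depends on [3:a, 4:e]
#6=e depends on [5:b]
#7=a depends on [5:b]
#8=b depends on [6:e, 7:a]
#9=a depends on [8:b]
#10=e depends on [8:b]
sources: [0:a, 1:e]
N(rest) = Σ N(rest − s) over sources s of rest; N(one piece) = 1:
  size 1 → [9]=1  [10]=1
  size 2 → [9,10]=2
  size 3 → [8,9,10]=2
  size 4 → [6,8,9,10]=2  [7,8,9,10]=2
  size 5 → [6,7,8,9,10]=4
  size 6 → [5,6,7,8,9,10]=4
  size 7 → [3,5,6,7,8,9,10]=4  [4,5,6,7,8,9,10]=4
  size 8 → [3,4,5,6,7,8,9,10]=8
  size 9 → [2,3,4,5,6,7,8,9,10]=8
  first=0(a) contributes 8
  first=1(e) contributes 8
|[w]| = 16

16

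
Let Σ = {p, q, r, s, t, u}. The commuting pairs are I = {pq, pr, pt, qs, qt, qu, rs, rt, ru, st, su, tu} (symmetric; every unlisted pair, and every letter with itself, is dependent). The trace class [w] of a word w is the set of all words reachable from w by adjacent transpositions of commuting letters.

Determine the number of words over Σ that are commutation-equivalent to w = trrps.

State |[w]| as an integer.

30

piece 0:t — minimal
piece 1:r — minimal
piece 2:r rests on {1:r}
piece 3:p — minimal
piece 4:s rests on {3:p}
minimal pieces: {0:t, 1:r, 3:p}
ways to finish when only these pieces remain (= sum over removing one remaining piece with nothing left below it):
  1 left: {0}→1  {2}→1  {4}→1
  2 left: {0,2}→2  {0,4}→2  {1,2}→1  {2,4}→2  {3,4}→1
  3 left: {0,1,2}→3  {0,2,4}→6  {0,3,4}→3  {1,2,4}→3  {2,3,4}→3
  placing 0:t first → 6 extensions
  placing 1:r first → 12 extensions
  placing 3:p first → 12 extensions
total linear extensions = 30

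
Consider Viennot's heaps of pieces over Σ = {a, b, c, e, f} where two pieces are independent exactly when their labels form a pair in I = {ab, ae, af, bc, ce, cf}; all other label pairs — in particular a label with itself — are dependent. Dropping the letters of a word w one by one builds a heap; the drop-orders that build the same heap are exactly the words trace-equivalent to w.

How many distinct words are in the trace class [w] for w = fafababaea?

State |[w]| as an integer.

0(f) covers ∅
1(a) covers ∅
2(f) covers 0:f
3(a) covers 1:a
4(b) covers 2:f
5(a) covers 3:a
6(b) covers 4:b
7(a) covers 5:a
8(e) covers 6:b
9(a) covers 7:a
floor of heap: 0:f, 1:a
completions by unplaced set U, small U first (add the entries for U minus each lowest piece of U):
  |U|=1: {8}:1  {9}:1
  |U|=2: {6,8}:1  {7,9}:1  {8,9}:2
  |U|=3: {4,6,8}:1  {5,7,9}:1  {6,8,9}:3  {7,8,9}:3
  |U|=4: {2,4,6,8}:1  {3,5,7,9}:1  {4,6,8,9}:4  {5,7,8,9}:4  {6,7,8,9}:6
  |U|=5: {0,2,4,6,8}:1  {1,3,5,7,9}:1  {2,4,6,8,9}:5  {3,5,7,8,9}:5  {4,6,7,8,9}:10  {5,6,7,8,9}:10
  |U|=6: {0,2,4,6,8,9}:6  {1,3,5,7,8,9}:6  {2,4,6,7,8,9}:15  {3,5,6,7,8,9}:15  {4,5,6,7,8,9}:20
  |U|=7: {0,2,4,6,7,8,9}:21  {1,3,5,6,7,8,9}:21  {2,4,5,6,7,8,9}:35  {3,4,5,6,7,8,9}:35
  |U|=8: {0,2,4,5,6,7,8,9}:56  {1,3,4,5,6,7,8,9}:56  {2,3,4,5,6,7,8,9}:70
  start at 0(f): 126
  start at 1(a): 126
sum over floor = 252

252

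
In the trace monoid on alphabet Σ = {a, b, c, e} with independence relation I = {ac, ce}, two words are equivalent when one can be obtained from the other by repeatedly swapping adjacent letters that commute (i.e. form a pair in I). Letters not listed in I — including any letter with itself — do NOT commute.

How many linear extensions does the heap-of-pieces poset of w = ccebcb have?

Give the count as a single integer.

3

piece 0:c — minimal
piece 1:c rests on {0:c}
piece 2:e — minimal
piece 3:b rests on {1:c, 2:e}
piece 4:c rests on {3:b}
piece 5:b rests on {4:c}
minimal pieces: {0:c, 2:e}
ways to finish when only these pieces remain (= sum over removing one remaining piece with nothing left below it):
  1 left: {5}→1
  2 left: {4,5}→1
  3 left: {3,4,5}→1
  4 left: {1,3,4,5}→1  {2,3,4,5}→1
  placing 0:c first → 2 extensions
  placing 2:e first → 1 extensions
total linear extensions = 3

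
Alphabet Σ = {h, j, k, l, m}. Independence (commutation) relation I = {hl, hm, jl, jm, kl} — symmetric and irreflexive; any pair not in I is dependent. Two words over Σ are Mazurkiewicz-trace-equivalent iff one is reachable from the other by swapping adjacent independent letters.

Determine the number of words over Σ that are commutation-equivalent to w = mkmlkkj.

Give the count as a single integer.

#0=m has no predecessor
#1=k depends on [0:m]
#2=m depends on [1:k]
#3=l depends on [2:m]
#4=k depends on [2:m]
#5=k depends on [4:k]
#6=j depends on [5:k]
sources: [0:m]
N(rest) = Σ N(rest − s) over sources s of rest; N(one piece) = 1:
  size 1 → [3]=1  [6]=1
  size 2 → [3,6]=2  [5,6]=1
  size 3 → [3,5,6]=3  [4,5,6]=1
  size 4 → [3,4,5,6]=4
  size 5 → [2,3,4,5,6]=4
  first=0(m) contributes 4

4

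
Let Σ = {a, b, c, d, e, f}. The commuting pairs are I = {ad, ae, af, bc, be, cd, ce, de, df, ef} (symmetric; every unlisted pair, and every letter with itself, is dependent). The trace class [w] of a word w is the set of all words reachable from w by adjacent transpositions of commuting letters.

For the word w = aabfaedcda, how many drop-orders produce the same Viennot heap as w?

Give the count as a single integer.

#0=a has no predecessor
#1=a depends on [0:a]
#2=b depends on [1:a]
#3=f depends on [2:b]
#4=a depends on [2:b]
#5=e has no predecessor
#6=d depends on [2:b]
#7=c depends on [3:f, 4:a]
#8=d depends on [6:d]
#9=a depends on [7:c]
sources: [0:a, 5:e]
N(rest) = Σ N(rest − s) over sources s of rest; N(one piece) = 1:
  size 1 → [5]=1  [8]=1  [9]=1
  size 2 → [5,8]=2  [5,9]=2  [6,8]=1  [7,9]=1  [8,9]=2
  size 3 → [3,7,9]=1  [4,7,9]=1  [5,6,8]=3  [5,7,9]=3  [5,8,9]=6  [6,8,9]=3  [7,8,9]=3
  size 4 → [3,4,7,9]=2  [3,5,7,9]=4  [3,7,8,9]=4  [4,5,7,9]=4  [4,7,8,9]=4  [5,6,8,9]=12  [5,7,8,9]=12  [6,7,8,9]=6
  size 5 → [3,4,5,7,9]=10  [3,4,7,8,9]=10  [3,5,7,8,9]=20  [3,6,7,8,9]=10  [4,5,7,8,9]=20  [4,6,7,8,9]=10  [5,6,7,8,9]=30
  size 6 → [3,4,5,7,8,9]=60  [3,4,6,7,8,9]=30  [3,5,6,7,8,9]=60  [4,5,6,7,8,9]=60
  size 7 → [2,3,4,6,7,8,9]=30  [3,4,5,6,7,8,9]=210
  size 8 → [1,2,3,4,6,7,8,9]=30  [2,3,4,5,6,7,8,9]=240
  first=0(a) contributes 270
  first=5(e) contributes 30
|[w]| = 300

300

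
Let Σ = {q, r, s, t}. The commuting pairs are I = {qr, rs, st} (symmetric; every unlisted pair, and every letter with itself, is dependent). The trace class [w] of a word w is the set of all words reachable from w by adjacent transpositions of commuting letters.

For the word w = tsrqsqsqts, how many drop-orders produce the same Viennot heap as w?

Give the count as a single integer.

#0=t has no predecessor
#1=s has no predecessor
#2=r depends on [0:t]
#3=q depends on [0:t, 1:s]
#4=s depends on [3:q]
#5=q depends on [4:s]
#6=s depends on [5:q]
#7=q depends on [6:s]
#8=t depends on [2:r, 7:q]
#9=s depends on [7:q]
sources: [0:t, 1:s]
N(rest) = Σ N(rest − s) over sources s of rest; N(one piece) = 1:
  size 1 → [8]=1  [9]=1
  size 2 → [2,8]=1  [8,9]=2
  size 3 → [2,8,9]=3  [7,8,9]=2
  size 4 → [2,7,8,9]=5  [6,7,8,9]=2
  size 5 → [2,6,7,8,9]=7  [5,6,7,8,9]=2
  size 6 → [2,5,6,7,8,9]=9  [4,5,6,7,8,9]=2
  size 7 → [2,4,5,6,7,8,9]=11  [3,4,5,6,7,8,9]=2
  size 8 → [1,3,4,5,6,7,8,9]=2  [2,3,4,5,6,7,8,9]=13
  first=0(t) contributes 15
  first=1(s) contributes 13
|[w]| = 28

28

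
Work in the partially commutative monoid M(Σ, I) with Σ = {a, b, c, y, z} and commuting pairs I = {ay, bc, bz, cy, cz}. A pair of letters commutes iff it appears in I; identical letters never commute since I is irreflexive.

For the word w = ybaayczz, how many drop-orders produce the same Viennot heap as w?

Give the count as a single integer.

10

0(y) covers ∅
1(b) covers 0:y
2(a) covers 1:b
3(a) covers 2:a
4(y) covers 1:b
5(c) covers 3:a
6(z) covers 3:a, 4:y
7(z) covers 6:z
floor of heap: 0:y
completions by unplaced set U, small U first (add the entries for U minus each lowest piece of U):
  |U|=1: {5}:1  {7}:1
  |U|=2: {5,7}:2  {6,7}:1
  |U|=3: {4,6,7}:1  {5,6,7}:3
  |U|=4: {3,5,6,7}:3  {4,5,6,7}:4
  |U|=5: {2,3,5,6,7}:3  {3,4,5,6,7}:7
  |U|=6: {2,3,4,5,6,7}:10
  start at 0(y): 10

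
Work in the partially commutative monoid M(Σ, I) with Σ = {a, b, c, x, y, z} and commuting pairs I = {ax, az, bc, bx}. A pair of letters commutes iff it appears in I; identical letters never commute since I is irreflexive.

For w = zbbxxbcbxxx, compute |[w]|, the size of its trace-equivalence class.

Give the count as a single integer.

210

#0=z has no predecessor
#1=b depends on [0:z]
#2=b depends on [1:b]
#3=x depends on [0:z]
#4=x depends on [3:x]
#5=b depends on [2:b]
#6=c depends on [4:x]
#7=b depends on [5:b]
#8=x depends on [6:c]
#9=x depends on [8:x]
#10=x depends on [9:x]
sources: [0:z]
N(rest) = Σ N(rest − s) over sources s of rest; N(one piece) = 1:
  size 1 → [7]=1  [10]=1
  size 2 → [5,7]=1  [7,10]=2  [9,10]=1
  size 3 → [2,5,7]=1  [5,7,10]=3  [7,9,10]=3  [8,9,10]=1
  size 4 → [1,2,5,7]=1  [2,5,7,10]=4  [5,7,9,10]=6  [6,8,9,10]=1  [7,8,9,10]=4
  size 5 → [1,2,5,7,10]=5  [2,5,7,9,10]=10  [4,6,8,9,10]=1  [5,7,8,9,10]=10  [6,7,8,9,10]=5
  size 6 → [1,2,5,7,9,10]=15  [2,5,7,8,9,10]=20  [3,4,6,8,9,10]=1  [4,6,7,8,9,10]=6  [5,6,7,8,9,10]=15
  size 7 → [1,2,5,7,8,9,10]=35  [2,5,6,7,8,9,10]=35  [3,4,6,7,8,9,10]=7  [4,5,6,7,8,9,10]=21
  size 8 → [1,2,5,6,7,8,9,10]=70  [2,4,5,6,7,8,9,10]=56  [3,4,5,6,7,8,9,10]=28
  size 9 → [1,2,4,5,6,7,8,9,10]=126  [2,3,4,5,6,7,8,9,10]=84
  first=0(z) contributes 210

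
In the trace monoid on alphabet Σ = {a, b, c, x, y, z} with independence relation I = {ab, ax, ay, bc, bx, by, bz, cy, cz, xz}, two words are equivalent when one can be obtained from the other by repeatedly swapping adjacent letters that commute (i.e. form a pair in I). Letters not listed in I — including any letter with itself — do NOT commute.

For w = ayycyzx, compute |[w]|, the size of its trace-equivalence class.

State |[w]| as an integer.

piece 0:a — minimal
piece 1:y — minimal
piece 2:y rests on {1:y}
piece 3:c rests on {0:a}
piece 4:y rests on {2:y}
piece 5:z rests on {0:a, 4:y}
piece 6:x rests on {3:c, 4:y}
minimal pieces: {0:a, 1:y}
ways to finish when only these pieces remain (= sum over removing one remaining piece with nothing left below it):
  1 left: {5}→1  {6}→1
  2 left: {3,6}→1  {5,6}→2
  3 left: {3,5,6}→3  {4,5,6}→2
  4 left: {0,3,5,6}→3  {2,4,5,6}→2  {3,4,5,6}→5
  5 left: {0,3,4,5,6}→8  {1,2,4,5,6}→2  {2,3,4,5,6}→7
  placing 0:a first → 9 extensions
  placing 1:y first → 15 extensions
total linear extensions = 24

24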